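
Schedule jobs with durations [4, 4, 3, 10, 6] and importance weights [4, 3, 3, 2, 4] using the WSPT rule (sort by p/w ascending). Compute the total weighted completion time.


Compute p/w ratios and sort ascending (WSPT): [(4, 4), (3, 3), (4, 3), (6, 4), (10, 2)]
Compute weighted completion times:
  Job (p=4,w=4): C=4, w*C=4*4=16
  Job (p=3,w=3): C=7, w*C=3*7=21
  Job (p=4,w=3): C=11, w*C=3*11=33
  Job (p=6,w=4): C=17, w*C=4*17=68
  Job (p=10,w=2): C=27, w*C=2*27=54
Total weighted completion time = 192

192


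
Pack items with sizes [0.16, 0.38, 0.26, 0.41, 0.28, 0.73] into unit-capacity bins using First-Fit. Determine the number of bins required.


Place items sequentially using First-Fit:
  Item 0.16 -> new Bin 1
  Item 0.38 -> Bin 1 (now 0.54)
  Item 0.26 -> Bin 1 (now 0.8)
  Item 0.41 -> new Bin 2
  Item 0.28 -> Bin 2 (now 0.69)
  Item 0.73 -> new Bin 3
Total bins used = 3

3


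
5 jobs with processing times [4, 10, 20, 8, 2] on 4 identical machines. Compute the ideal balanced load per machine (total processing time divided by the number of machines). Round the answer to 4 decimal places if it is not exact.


Total processing time = 4 + 10 + 20 + 8 + 2 = 44
Number of machines = 4
Ideal balanced load = 44 / 4 = 11.0

11.0


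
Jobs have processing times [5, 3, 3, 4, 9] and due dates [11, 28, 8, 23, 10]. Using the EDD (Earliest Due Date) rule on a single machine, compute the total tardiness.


Sort by due date (EDD order): [(3, 8), (9, 10), (5, 11), (4, 23), (3, 28)]
Compute completion times and tardiness:
  Job 1: p=3, d=8, C=3, tardiness=max(0,3-8)=0
  Job 2: p=9, d=10, C=12, tardiness=max(0,12-10)=2
  Job 3: p=5, d=11, C=17, tardiness=max(0,17-11)=6
  Job 4: p=4, d=23, C=21, tardiness=max(0,21-23)=0
  Job 5: p=3, d=28, C=24, tardiness=max(0,24-28)=0
Total tardiness = 8

8


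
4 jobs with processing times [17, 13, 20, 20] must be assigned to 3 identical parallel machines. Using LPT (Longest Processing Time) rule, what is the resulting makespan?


Sort jobs in decreasing order (LPT): [20, 20, 17, 13]
Assign each job to the least loaded machine:
  Machine 1: jobs [20], load = 20
  Machine 2: jobs [20], load = 20
  Machine 3: jobs [17, 13], load = 30
Makespan = max load = 30

30


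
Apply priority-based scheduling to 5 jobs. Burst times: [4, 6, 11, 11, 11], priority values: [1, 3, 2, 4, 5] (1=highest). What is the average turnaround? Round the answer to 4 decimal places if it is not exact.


Sort by priority (ascending = highest first):
Order: [(1, 4), (2, 11), (3, 6), (4, 11), (5, 11)]
Completion times:
  Priority 1, burst=4, C=4
  Priority 2, burst=11, C=15
  Priority 3, burst=6, C=21
  Priority 4, burst=11, C=32
  Priority 5, burst=11, C=43
Average turnaround = 115/5 = 23.0

23.0


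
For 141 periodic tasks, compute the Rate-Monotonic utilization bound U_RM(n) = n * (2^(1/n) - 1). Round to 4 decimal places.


Compute 2^(1/141) = 1.0049280405
Subtract 1: 1.0049280405 - 1 = 0.0049280405
Multiply by n: 141 * 0.0049280405 = 0.6948537105
Round to 4 dp: 0.6949

0.6949


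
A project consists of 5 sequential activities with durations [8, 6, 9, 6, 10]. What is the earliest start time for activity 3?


Activity 3 starts after activities 1 through 2 complete.
Predecessor durations: [8, 6]
ES = 8 + 6 = 14

14


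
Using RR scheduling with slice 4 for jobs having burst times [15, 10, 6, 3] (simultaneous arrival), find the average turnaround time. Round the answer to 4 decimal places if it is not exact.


Time quantum = 4
Execution trace:
  J1 runs 4 units, time = 4
  J2 runs 4 units, time = 8
  J3 runs 4 units, time = 12
  J4 runs 3 units, time = 15
  J1 runs 4 units, time = 19
  J2 runs 4 units, time = 23
  J3 runs 2 units, time = 25
  J1 runs 4 units, time = 29
  J2 runs 2 units, time = 31
  J1 runs 3 units, time = 34
Finish times: [34, 31, 25, 15]
Average turnaround = 105/4 = 26.25

26.25


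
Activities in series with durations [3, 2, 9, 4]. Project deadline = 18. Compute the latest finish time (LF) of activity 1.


LF(activity 1) = deadline - sum of successor durations
Successors: activities 2 through 4 with durations [2, 9, 4]
Sum of successor durations = 15
LF = 18 - 15 = 3

3


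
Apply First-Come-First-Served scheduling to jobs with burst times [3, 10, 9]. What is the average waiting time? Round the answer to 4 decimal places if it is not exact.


FCFS order (as given): [3, 10, 9]
Waiting times:
  Job 1: wait = 0
  Job 2: wait = 3
  Job 3: wait = 13
Sum of waiting times = 16
Average waiting time = 16/3 = 5.3333

5.3333


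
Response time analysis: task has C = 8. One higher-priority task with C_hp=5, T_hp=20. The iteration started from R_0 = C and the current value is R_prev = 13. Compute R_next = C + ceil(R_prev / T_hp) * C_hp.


R_next = C + ceil(R_prev / T_hp) * C_hp
ceil(13 / 20) = ceil(0.65) = 1
Interference = 1 * 5 = 5
R_next = 8 + 5 = 13
R_next = R_prev, so the iteration has converged (response time = 13).

13


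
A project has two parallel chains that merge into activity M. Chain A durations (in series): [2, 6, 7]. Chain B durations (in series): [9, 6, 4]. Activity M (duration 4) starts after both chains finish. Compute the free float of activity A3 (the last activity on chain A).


ES(A3) = sum of predecessors on chain A = 8
EF(A3) = ES + duration = 8 + 7 = 15
Successor of A3 is M. ES(M) = max(sum(A), sum(B)) = max(15, 19) = 19
Free float = ES(successor) - EF(current) = 19 - 15 = 4

4


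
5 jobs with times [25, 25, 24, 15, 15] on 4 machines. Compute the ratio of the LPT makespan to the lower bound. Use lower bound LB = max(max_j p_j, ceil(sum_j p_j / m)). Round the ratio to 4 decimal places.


LPT order: [25, 25, 24, 15, 15]
Machine loads after assignment: [25, 25, 24, 30]
LPT makespan = 30
Lower bound = max(max_job, ceil(total/4)) = max(25, 26) = 26
Ratio = 30 / 26 = 1.1538

1.1538


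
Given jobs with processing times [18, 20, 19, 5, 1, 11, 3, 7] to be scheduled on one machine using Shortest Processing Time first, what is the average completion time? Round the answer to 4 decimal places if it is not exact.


Sort jobs by processing time (SPT order): [1, 3, 5, 7, 11, 18, 19, 20]
Compute completion times sequentially:
  Job 1: processing = 1, completes at 1
  Job 2: processing = 3, completes at 4
  Job 3: processing = 5, completes at 9
  Job 4: processing = 7, completes at 16
  Job 5: processing = 11, completes at 27
  Job 6: processing = 18, completes at 45
  Job 7: processing = 19, completes at 64
  Job 8: processing = 20, completes at 84
Sum of completion times = 250
Average completion time = 250/8 = 31.25

31.25


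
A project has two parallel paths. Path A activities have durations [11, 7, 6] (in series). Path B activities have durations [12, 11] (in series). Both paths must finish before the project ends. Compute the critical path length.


Path A total = 11 + 7 + 6 = 24
Path B total = 12 + 11 = 23
Critical path = longest path = max(24, 23) = 24

24


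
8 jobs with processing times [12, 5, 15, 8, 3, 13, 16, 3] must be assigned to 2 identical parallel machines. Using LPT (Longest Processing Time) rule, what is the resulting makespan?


Sort jobs in decreasing order (LPT): [16, 15, 13, 12, 8, 5, 3, 3]
Assign each job to the least loaded machine:
  Machine 1: jobs [16, 12, 8, 3], load = 39
  Machine 2: jobs [15, 13, 5, 3], load = 36
Makespan = max load = 39

39


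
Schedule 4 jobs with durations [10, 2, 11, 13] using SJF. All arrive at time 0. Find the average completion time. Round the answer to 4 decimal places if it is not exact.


SJF order (ascending): [2, 10, 11, 13]
Completion times:
  Job 1: burst=2, C=2
  Job 2: burst=10, C=12
  Job 3: burst=11, C=23
  Job 4: burst=13, C=36
Average completion = 73/4 = 18.25

18.25


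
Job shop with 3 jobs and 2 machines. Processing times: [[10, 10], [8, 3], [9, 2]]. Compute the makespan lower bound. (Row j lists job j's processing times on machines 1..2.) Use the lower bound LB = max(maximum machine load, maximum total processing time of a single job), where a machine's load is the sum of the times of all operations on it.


Machine loads:
  Machine 1: 10 + 8 + 9 = 27
  Machine 2: 10 + 3 + 2 = 15
Max machine load = 27
Job totals:
  Job 1: 20
  Job 2: 11
  Job 3: 11
Max job total = 20
Lower bound = max(27, 20) = 27

27


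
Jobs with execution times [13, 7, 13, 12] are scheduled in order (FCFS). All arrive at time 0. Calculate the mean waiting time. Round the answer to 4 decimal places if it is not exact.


FCFS order (as given): [13, 7, 13, 12]
Waiting times:
  Job 1: wait = 0
  Job 2: wait = 13
  Job 3: wait = 20
  Job 4: wait = 33
Sum of waiting times = 66
Average waiting time = 66/4 = 16.5

16.5


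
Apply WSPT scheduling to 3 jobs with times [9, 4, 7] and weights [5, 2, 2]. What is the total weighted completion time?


Compute p/w ratios and sort ascending (WSPT): [(9, 5), (4, 2), (7, 2)]
Compute weighted completion times:
  Job (p=9,w=5): C=9, w*C=5*9=45
  Job (p=4,w=2): C=13, w*C=2*13=26
  Job (p=7,w=2): C=20, w*C=2*20=40
Total weighted completion time = 111

111


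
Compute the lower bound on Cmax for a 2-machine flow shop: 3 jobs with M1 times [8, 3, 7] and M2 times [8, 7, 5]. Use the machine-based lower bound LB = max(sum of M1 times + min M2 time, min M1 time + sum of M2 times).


LB1 = sum(M1 times) + min(M2 times) = 18 + 5 = 23
LB2 = min(M1 times) + sum(M2 times) = 3 + 20 = 23
Lower bound = max(LB1, LB2) = max(23, 23) = 23

23


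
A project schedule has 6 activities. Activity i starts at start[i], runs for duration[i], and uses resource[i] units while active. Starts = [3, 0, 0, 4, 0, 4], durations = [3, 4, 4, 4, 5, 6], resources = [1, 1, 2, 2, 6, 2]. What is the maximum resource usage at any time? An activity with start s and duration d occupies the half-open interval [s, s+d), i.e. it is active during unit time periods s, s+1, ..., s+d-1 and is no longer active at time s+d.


Each activity i is active on [start_i, start_i + duration_i).
Compute total resource usage per time slot:
  t=0: active resources = [1, 2, 6], total = 9
  t=1: active resources = [1, 2, 6], total = 9
  t=2: active resources = [1, 2, 6], total = 9
  t=3: active resources = [1, 1, 2, 6], total = 10
  t=4: active resources = [1, 2, 6, 2], total = 11
  t=5: active resources = [1, 2, 2], total = 5
  t=6: active resources = [2, 2], total = 4
  t=7: active resources = [2, 2], total = 4
  t=8: active resources = [2], total = 2
  t=9: active resources = [2], total = 2
Peak resource demand = 11

11


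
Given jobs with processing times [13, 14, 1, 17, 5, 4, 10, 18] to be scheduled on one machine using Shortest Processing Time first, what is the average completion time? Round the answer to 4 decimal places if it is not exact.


Sort jobs by processing time (SPT order): [1, 4, 5, 10, 13, 14, 17, 18]
Compute completion times sequentially:
  Job 1: processing = 1, completes at 1
  Job 2: processing = 4, completes at 5
  Job 3: processing = 5, completes at 10
  Job 4: processing = 10, completes at 20
  Job 5: processing = 13, completes at 33
  Job 6: processing = 14, completes at 47
  Job 7: processing = 17, completes at 64
  Job 8: processing = 18, completes at 82
Sum of completion times = 262
Average completion time = 262/8 = 32.75

32.75


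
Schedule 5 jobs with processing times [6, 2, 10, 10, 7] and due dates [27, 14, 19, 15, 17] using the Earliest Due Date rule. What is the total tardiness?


Sort by due date (EDD order): [(2, 14), (10, 15), (7, 17), (10, 19), (6, 27)]
Compute completion times and tardiness:
  Job 1: p=2, d=14, C=2, tardiness=max(0,2-14)=0
  Job 2: p=10, d=15, C=12, tardiness=max(0,12-15)=0
  Job 3: p=7, d=17, C=19, tardiness=max(0,19-17)=2
  Job 4: p=10, d=19, C=29, tardiness=max(0,29-19)=10
  Job 5: p=6, d=27, C=35, tardiness=max(0,35-27)=8
Total tardiness = 20

20


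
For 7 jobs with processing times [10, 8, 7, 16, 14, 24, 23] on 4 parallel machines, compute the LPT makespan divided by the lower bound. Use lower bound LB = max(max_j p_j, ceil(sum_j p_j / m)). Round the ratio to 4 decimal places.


LPT order: [24, 23, 16, 14, 10, 8, 7]
Machine loads after assignment: [24, 30, 24, 24]
LPT makespan = 30
Lower bound = max(max_job, ceil(total/4)) = max(24, 26) = 26
Ratio = 30 / 26 = 1.1538

1.1538


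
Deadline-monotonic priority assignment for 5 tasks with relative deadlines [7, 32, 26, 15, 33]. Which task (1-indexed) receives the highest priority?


Sort tasks by relative deadline (ascending):
  Task 1: deadline = 7
  Task 4: deadline = 15
  Task 3: deadline = 26
  Task 2: deadline = 32
  Task 5: deadline = 33
Priority order (highest first): [1, 4, 3, 2, 5]
Highest priority task = 1

1


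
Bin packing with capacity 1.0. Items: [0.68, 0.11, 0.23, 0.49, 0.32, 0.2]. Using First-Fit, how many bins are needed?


Place items sequentially using First-Fit:
  Item 0.68 -> new Bin 1
  Item 0.11 -> Bin 1 (now 0.79)
  Item 0.23 -> new Bin 2
  Item 0.49 -> Bin 2 (now 0.72)
  Item 0.32 -> new Bin 3
  Item 0.2 -> Bin 1 (now 0.99)
Total bins used = 3

3


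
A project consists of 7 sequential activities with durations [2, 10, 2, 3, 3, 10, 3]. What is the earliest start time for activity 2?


Activity 2 starts after activities 1 through 1 complete.
Predecessor durations: [2]
ES = 2 = 2

2


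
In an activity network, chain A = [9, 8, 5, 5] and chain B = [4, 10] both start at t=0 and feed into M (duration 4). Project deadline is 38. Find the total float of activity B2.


Forward pass: ES(B2) = sum of predecessors on chain B = 4
EF = ES + duration = 4 + 10 = 14
Backward pass: LF(M) = deadline = 38; LS(M) = 38 - 4 = 34
LF(B2) = LS(M) - sum(successors on chain B) = 34 - 0 = 34
LS = LF - duration = 34 - 10 = 24
Total float = LS - ES = 24 - 4 = 20

20


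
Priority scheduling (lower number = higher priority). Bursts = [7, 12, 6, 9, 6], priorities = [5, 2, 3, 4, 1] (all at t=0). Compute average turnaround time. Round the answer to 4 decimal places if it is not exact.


Sort by priority (ascending = highest first):
Order: [(1, 6), (2, 12), (3, 6), (4, 9), (5, 7)]
Completion times:
  Priority 1, burst=6, C=6
  Priority 2, burst=12, C=18
  Priority 3, burst=6, C=24
  Priority 4, burst=9, C=33
  Priority 5, burst=7, C=40
Average turnaround = 121/5 = 24.2

24.2


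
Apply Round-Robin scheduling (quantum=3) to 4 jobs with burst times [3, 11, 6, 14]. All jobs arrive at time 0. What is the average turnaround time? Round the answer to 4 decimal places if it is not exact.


Time quantum = 3
Execution trace:
  J1 runs 3 units, time = 3
  J2 runs 3 units, time = 6
  J3 runs 3 units, time = 9
  J4 runs 3 units, time = 12
  J2 runs 3 units, time = 15
  J3 runs 3 units, time = 18
  J4 runs 3 units, time = 21
  J2 runs 3 units, time = 24
  J4 runs 3 units, time = 27
  J2 runs 2 units, time = 29
  J4 runs 3 units, time = 32
  J4 runs 2 units, time = 34
Finish times: [3, 29, 18, 34]
Average turnaround = 84/4 = 21.0

21.0


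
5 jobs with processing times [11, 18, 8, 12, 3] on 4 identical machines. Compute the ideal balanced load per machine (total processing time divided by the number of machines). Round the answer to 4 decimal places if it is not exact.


Total processing time = 11 + 18 + 8 + 12 + 3 = 52
Number of machines = 4
Ideal balanced load = 52 / 4 = 13.0

13.0


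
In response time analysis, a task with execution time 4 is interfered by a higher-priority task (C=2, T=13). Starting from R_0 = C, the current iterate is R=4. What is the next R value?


R_next = C + ceil(R_prev / T_hp) * C_hp
ceil(4 / 13) = ceil(0.3077) = 1
Interference = 1 * 2 = 2
R_next = 4 + 2 = 6

6


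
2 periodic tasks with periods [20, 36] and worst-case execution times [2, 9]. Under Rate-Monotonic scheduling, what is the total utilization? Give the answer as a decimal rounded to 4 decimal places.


Compute individual utilizations (exact fractions):
  Task 1: C/T = 2/20 = 1/10 (approx. 0.1)
  Task 2: C/T = 9/36 = 1/4 (approx. 0.25)
Total utilization U = 1/10 + 1/4 = 7/20
Rounded to 4 decimal places: U = 0.3500
RM (Liu & Layland) bound for 2 tasks = 0.828427; compare with U = 7/20 (approx. 0.350000)
U <= bound, so schedulable by RM sufficient condition.

0.3500


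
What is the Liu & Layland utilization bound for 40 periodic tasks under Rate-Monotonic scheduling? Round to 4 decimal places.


Compute 2^(1/40) = 1.0174796921
Subtract 1: 1.0174796921 - 1 = 0.0174796921
Multiply by n: 40 * 0.0174796921 = 0.6991876840
Round to 4 dp: 0.6992

0.6992


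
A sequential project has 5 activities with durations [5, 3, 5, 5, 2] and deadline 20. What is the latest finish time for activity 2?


LF(activity 2) = deadline - sum of successor durations
Successors: activities 3 through 5 with durations [5, 5, 2]
Sum of successor durations = 12
LF = 20 - 12 = 8

8


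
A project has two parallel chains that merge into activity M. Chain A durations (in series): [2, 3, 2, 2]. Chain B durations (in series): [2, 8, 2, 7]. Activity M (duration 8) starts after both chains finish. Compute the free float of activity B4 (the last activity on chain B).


ES(B4) = sum of predecessors on chain B = 12
EF(B4) = ES + duration = 12 + 7 = 19
Successor of B4 is M. ES(M) = max(sum(A), sum(B)) = max(9, 19) = 19
Free float = ES(successor) - EF(current) = 19 - 19 = 0

0


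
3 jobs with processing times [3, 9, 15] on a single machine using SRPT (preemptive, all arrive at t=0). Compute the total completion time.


Since all jobs arrive at t=0, SRPT equals SPT ordering.
SPT order: [3, 9, 15]
Completion times:
  Job 1: p=3, C=3
  Job 2: p=9, C=12
  Job 3: p=15, C=27
Total completion time = 3 + 12 + 27 = 42

42


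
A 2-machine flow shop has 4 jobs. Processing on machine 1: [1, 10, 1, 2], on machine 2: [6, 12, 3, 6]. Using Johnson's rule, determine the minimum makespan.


Apply Johnson's rule:
  Group 1 (a <= b): [(1, 1, 6), (3, 1, 3), (4, 2, 6), (2, 10, 12)]
  Group 2 (a > b): []
Optimal job order: [1, 3, 4, 2]
Schedule:
  Job 1: M1 done at 1, M2 done at 7
  Job 3: M1 done at 2, M2 done at 10
  Job 4: M1 done at 4, M2 done at 16
  Job 2: M1 done at 14, M2 done at 28
Makespan = 28

28


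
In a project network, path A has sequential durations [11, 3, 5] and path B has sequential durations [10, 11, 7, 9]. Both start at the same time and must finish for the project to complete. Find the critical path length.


Path A total = 11 + 3 + 5 = 19
Path B total = 10 + 11 + 7 + 9 = 37
Critical path = longest path = max(19, 37) = 37

37


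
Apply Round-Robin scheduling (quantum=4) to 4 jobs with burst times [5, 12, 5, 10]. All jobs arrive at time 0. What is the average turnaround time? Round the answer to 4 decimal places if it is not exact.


Time quantum = 4
Execution trace:
  J1 runs 4 units, time = 4
  J2 runs 4 units, time = 8
  J3 runs 4 units, time = 12
  J4 runs 4 units, time = 16
  J1 runs 1 units, time = 17
  J2 runs 4 units, time = 21
  J3 runs 1 units, time = 22
  J4 runs 4 units, time = 26
  J2 runs 4 units, time = 30
  J4 runs 2 units, time = 32
Finish times: [17, 30, 22, 32]
Average turnaround = 101/4 = 25.25

25.25


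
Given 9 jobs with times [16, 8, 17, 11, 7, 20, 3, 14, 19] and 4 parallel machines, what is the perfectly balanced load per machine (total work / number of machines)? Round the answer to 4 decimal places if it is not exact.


Total processing time = 16 + 8 + 17 + 11 + 7 + 20 + 3 + 14 + 19 = 115
Number of machines = 4
Ideal balanced load = 115 / 4 = 28.75

28.75


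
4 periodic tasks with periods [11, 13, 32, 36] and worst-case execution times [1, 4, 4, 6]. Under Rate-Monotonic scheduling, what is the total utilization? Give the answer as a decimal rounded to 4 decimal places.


Compute individual utilizations (exact fractions):
  Task 1: C/T = 1/11 (approx. 0.0909)
  Task 2: C/T = 4/13 (approx. 0.3077)
  Task 3: C/T = 4/32 = 1/8 (approx. 0.125)
  Task 4: C/T = 6/36 = 1/6 (approx. 0.1667)
Total utilization U = 1/11 + 4/13 + 1/8 + 1/6 = 2369/3432
Rounded to 4 decimal places: U = 0.6903
RM (Liu & Layland) bound for 4 tasks = 0.756828; compare with U = 2369/3432 (approx. 0.690268)
U <= bound, so schedulable by RM sufficient condition.

0.6903


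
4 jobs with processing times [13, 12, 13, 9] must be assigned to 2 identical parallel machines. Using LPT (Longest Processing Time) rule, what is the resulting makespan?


Sort jobs in decreasing order (LPT): [13, 13, 12, 9]
Assign each job to the least loaded machine:
  Machine 1: jobs [13, 12], load = 25
  Machine 2: jobs [13, 9], load = 22
Makespan = max load = 25

25


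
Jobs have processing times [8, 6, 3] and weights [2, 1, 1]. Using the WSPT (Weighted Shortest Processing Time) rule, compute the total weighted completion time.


Compute p/w ratios and sort ascending (WSPT): [(3, 1), (8, 2), (6, 1)]
Compute weighted completion times:
  Job (p=3,w=1): C=3, w*C=1*3=3
  Job (p=8,w=2): C=11, w*C=2*11=22
  Job (p=6,w=1): C=17, w*C=1*17=17
Total weighted completion time = 42

42


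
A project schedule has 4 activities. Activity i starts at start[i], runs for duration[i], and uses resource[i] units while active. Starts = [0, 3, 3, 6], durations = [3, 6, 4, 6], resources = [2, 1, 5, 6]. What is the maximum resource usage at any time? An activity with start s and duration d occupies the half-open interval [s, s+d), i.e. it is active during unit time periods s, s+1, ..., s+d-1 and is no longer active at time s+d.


Each activity i is active on [start_i, start_i + duration_i).
Compute total resource usage per time slot:
  t=0: active resources = [2], total = 2
  t=1: active resources = [2], total = 2
  t=2: active resources = [2], total = 2
  t=3: active resources = [1, 5], total = 6
  t=4: active resources = [1, 5], total = 6
  t=5: active resources = [1, 5], total = 6
  t=6: active resources = [1, 5, 6], total = 12
  t=7: active resources = [1, 6], total = 7
  t=8: active resources = [1, 6], total = 7
  t=9: active resources = [6], total = 6
  t=10: active resources = [6], total = 6
  t=11: active resources = [6], total = 6
Peak resource demand = 12

12


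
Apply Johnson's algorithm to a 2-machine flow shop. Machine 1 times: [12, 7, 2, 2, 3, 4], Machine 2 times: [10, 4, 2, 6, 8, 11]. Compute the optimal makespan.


Apply Johnson's rule:
  Group 1 (a <= b): [(3, 2, 2), (4, 2, 6), (5, 3, 8), (6, 4, 11)]
  Group 2 (a > b): [(1, 12, 10), (2, 7, 4)]
Optimal job order: [3, 4, 5, 6, 1, 2]
Schedule:
  Job 3: M1 done at 2, M2 done at 4
  Job 4: M1 done at 4, M2 done at 10
  Job 5: M1 done at 7, M2 done at 18
  Job 6: M1 done at 11, M2 done at 29
  Job 1: M1 done at 23, M2 done at 39
  Job 2: M1 done at 30, M2 done at 43
Makespan = 43

43


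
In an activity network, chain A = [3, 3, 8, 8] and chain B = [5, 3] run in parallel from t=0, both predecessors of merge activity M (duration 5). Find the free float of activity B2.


ES(B2) = sum of predecessors on chain B = 5
EF(B2) = ES + duration = 5 + 3 = 8
Successor of B2 is M. ES(M) = max(sum(A), sum(B)) = max(22, 8) = 22
Free float = ES(successor) - EF(current) = 22 - 8 = 14

14


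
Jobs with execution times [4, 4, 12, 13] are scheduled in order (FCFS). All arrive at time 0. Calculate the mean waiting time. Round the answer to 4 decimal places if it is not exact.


FCFS order (as given): [4, 4, 12, 13]
Waiting times:
  Job 1: wait = 0
  Job 2: wait = 4
  Job 3: wait = 8
  Job 4: wait = 20
Sum of waiting times = 32
Average waiting time = 32/4 = 8.0

8.0


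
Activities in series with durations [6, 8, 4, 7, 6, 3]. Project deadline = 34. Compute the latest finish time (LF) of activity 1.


LF(activity 1) = deadline - sum of successor durations
Successors: activities 2 through 6 with durations [8, 4, 7, 6, 3]
Sum of successor durations = 28
LF = 34 - 28 = 6

6


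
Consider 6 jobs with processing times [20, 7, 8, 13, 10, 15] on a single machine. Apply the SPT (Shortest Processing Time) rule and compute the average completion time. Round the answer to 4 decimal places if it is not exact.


Sort jobs by processing time (SPT order): [7, 8, 10, 13, 15, 20]
Compute completion times sequentially:
  Job 1: processing = 7, completes at 7
  Job 2: processing = 8, completes at 15
  Job 3: processing = 10, completes at 25
  Job 4: processing = 13, completes at 38
  Job 5: processing = 15, completes at 53
  Job 6: processing = 20, completes at 73
Sum of completion times = 211
Average completion time = 211/6 = 35.1667

35.1667


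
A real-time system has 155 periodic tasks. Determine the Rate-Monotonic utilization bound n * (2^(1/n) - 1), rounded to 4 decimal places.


Compute 2^(1/155) = 1.0044819312
Subtract 1: 1.0044819312 - 1 = 0.0044819312
Multiply by n: 155 * 0.0044819312 = 0.6946993360
Round to 4 dp: 0.6947

0.6947


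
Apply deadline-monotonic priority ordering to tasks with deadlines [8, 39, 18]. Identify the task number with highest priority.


Sort tasks by relative deadline (ascending):
  Task 1: deadline = 8
  Task 3: deadline = 18
  Task 2: deadline = 39
Priority order (highest first): [1, 3, 2]
Highest priority task = 1

1


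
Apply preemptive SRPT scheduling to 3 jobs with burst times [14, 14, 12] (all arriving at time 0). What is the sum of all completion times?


Since all jobs arrive at t=0, SRPT equals SPT ordering.
SPT order: [12, 14, 14]
Completion times:
  Job 1: p=12, C=12
  Job 2: p=14, C=26
  Job 3: p=14, C=40
Total completion time = 12 + 26 + 40 = 78

78


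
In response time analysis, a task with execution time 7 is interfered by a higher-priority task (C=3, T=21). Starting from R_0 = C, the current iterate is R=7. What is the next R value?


R_next = C + ceil(R_prev / T_hp) * C_hp
ceil(7 / 21) = ceil(0.3333) = 1
Interference = 1 * 3 = 3
R_next = 7 + 3 = 10

10


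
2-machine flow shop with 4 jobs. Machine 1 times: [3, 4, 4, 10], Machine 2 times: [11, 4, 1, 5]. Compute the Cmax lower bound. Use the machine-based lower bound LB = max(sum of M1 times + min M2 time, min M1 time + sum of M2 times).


LB1 = sum(M1 times) + min(M2 times) = 21 + 1 = 22
LB2 = min(M1 times) + sum(M2 times) = 3 + 21 = 24
Lower bound = max(LB1, LB2) = max(22, 24) = 24

24


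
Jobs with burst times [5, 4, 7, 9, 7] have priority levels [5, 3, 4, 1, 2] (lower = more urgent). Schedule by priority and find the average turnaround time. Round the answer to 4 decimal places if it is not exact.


Sort by priority (ascending = highest first):
Order: [(1, 9), (2, 7), (3, 4), (4, 7), (5, 5)]
Completion times:
  Priority 1, burst=9, C=9
  Priority 2, burst=7, C=16
  Priority 3, burst=4, C=20
  Priority 4, burst=7, C=27
  Priority 5, burst=5, C=32
Average turnaround = 104/5 = 20.8

20.8


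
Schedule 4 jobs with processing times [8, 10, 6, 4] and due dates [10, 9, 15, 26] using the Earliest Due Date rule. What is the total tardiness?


Sort by due date (EDD order): [(10, 9), (8, 10), (6, 15), (4, 26)]
Compute completion times and tardiness:
  Job 1: p=10, d=9, C=10, tardiness=max(0,10-9)=1
  Job 2: p=8, d=10, C=18, tardiness=max(0,18-10)=8
  Job 3: p=6, d=15, C=24, tardiness=max(0,24-15)=9
  Job 4: p=4, d=26, C=28, tardiness=max(0,28-26)=2
Total tardiness = 20

20


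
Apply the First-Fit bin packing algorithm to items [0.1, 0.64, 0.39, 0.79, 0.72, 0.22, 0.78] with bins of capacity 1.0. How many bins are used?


Place items sequentially using First-Fit:
  Item 0.1 -> new Bin 1
  Item 0.64 -> Bin 1 (now 0.74)
  Item 0.39 -> new Bin 2
  Item 0.79 -> new Bin 3
  Item 0.72 -> new Bin 4
  Item 0.22 -> Bin 1 (now 0.96)
  Item 0.78 -> new Bin 5
Total bins used = 5

5


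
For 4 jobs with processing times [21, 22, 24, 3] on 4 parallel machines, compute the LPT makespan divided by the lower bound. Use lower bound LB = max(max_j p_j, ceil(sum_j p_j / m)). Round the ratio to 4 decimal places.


LPT order: [24, 22, 21, 3]
Machine loads after assignment: [24, 22, 21, 3]
LPT makespan = 24
Lower bound = max(max_job, ceil(total/4)) = max(24, 18) = 24
Ratio = 24 / 24 = 1.0

1.0


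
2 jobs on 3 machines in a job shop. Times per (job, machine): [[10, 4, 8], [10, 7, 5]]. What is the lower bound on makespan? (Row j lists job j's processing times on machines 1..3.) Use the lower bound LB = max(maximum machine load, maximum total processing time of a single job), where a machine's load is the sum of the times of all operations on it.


Machine loads:
  Machine 1: 10 + 10 = 20
  Machine 2: 4 + 7 = 11
  Machine 3: 8 + 5 = 13
Max machine load = 20
Job totals:
  Job 1: 22
  Job 2: 22
Max job total = 22
Lower bound = max(20, 22) = 22

22


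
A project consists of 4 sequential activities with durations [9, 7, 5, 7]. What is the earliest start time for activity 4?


Activity 4 starts after activities 1 through 3 complete.
Predecessor durations: [9, 7, 5]
ES = 9 + 7 + 5 = 21

21


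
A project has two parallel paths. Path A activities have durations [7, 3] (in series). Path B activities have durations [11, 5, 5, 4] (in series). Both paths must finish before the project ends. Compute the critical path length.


Path A total = 7 + 3 = 10
Path B total = 11 + 5 + 5 + 4 = 25
Critical path = longest path = max(10, 25) = 25

25


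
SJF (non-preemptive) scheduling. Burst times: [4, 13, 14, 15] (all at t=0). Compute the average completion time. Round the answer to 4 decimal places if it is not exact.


SJF order (ascending): [4, 13, 14, 15]
Completion times:
  Job 1: burst=4, C=4
  Job 2: burst=13, C=17
  Job 3: burst=14, C=31
  Job 4: burst=15, C=46
Average completion = 98/4 = 24.5

24.5


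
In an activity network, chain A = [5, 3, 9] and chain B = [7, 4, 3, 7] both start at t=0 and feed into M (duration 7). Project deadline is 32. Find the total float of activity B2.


Forward pass: ES(B2) = sum of predecessors on chain B = 7
EF = ES + duration = 7 + 4 = 11
Backward pass: LF(M) = deadline = 32; LS(M) = 32 - 7 = 25
LF(B2) = LS(M) - sum(successors on chain B) = 25 - 10 = 15
LS = LF - duration = 15 - 4 = 11
Total float = LS - ES = 11 - 7 = 4

4


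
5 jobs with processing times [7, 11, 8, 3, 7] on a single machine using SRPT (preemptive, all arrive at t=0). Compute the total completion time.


Since all jobs arrive at t=0, SRPT equals SPT ordering.
SPT order: [3, 7, 7, 8, 11]
Completion times:
  Job 1: p=3, C=3
  Job 2: p=7, C=10
  Job 3: p=7, C=17
  Job 4: p=8, C=25
  Job 5: p=11, C=36
Total completion time = 3 + 10 + 17 + 25 + 36 = 91

91


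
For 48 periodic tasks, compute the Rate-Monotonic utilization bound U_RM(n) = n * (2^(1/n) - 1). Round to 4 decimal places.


Compute 2^(1/48) = 1.0145453349
Subtract 1: 1.0145453349 - 1 = 0.0145453349
Multiply by n: 48 * 0.0145453349 = 0.6981760752
Round to 4 dp: 0.6982

0.6982


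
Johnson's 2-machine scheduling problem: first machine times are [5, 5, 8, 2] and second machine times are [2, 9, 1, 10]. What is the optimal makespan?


Apply Johnson's rule:
  Group 1 (a <= b): [(4, 2, 10), (2, 5, 9)]
  Group 2 (a > b): [(1, 5, 2), (3, 8, 1)]
Optimal job order: [4, 2, 1, 3]
Schedule:
  Job 4: M1 done at 2, M2 done at 12
  Job 2: M1 done at 7, M2 done at 21
  Job 1: M1 done at 12, M2 done at 23
  Job 3: M1 done at 20, M2 done at 24
Makespan = 24

24


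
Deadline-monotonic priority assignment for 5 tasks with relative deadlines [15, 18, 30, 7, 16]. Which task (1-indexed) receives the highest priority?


Sort tasks by relative deadline (ascending):
  Task 4: deadline = 7
  Task 1: deadline = 15
  Task 5: deadline = 16
  Task 2: deadline = 18
  Task 3: deadline = 30
Priority order (highest first): [4, 1, 5, 2, 3]
Highest priority task = 4

4


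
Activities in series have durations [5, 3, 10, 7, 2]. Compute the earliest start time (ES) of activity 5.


Activity 5 starts after activities 1 through 4 complete.
Predecessor durations: [5, 3, 10, 7]
ES = 5 + 3 + 10 + 7 = 25

25


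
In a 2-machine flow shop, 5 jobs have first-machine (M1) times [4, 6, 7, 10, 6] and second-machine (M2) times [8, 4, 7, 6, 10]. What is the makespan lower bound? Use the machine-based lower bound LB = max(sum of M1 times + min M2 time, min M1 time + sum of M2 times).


LB1 = sum(M1 times) + min(M2 times) = 33 + 4 = 37
LB2 = min(M1 times) + sum(M2 times) = 4 + 35 = 39
Lower bound = max(LB1, LB2) = max(37, 39) = 39

39


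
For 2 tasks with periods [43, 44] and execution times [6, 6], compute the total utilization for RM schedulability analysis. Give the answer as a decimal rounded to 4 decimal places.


Compute individual utilizations (exact fractions):
  Task 1: C/T = 6/43 (approx. 0.1395)
  Task 2: C/T = 6/44 = 3/22 (approx. 0.1364)
Total utilization U = 6/43 + 3/22 = 261/946
Rounded to 4 decimal places: U = 0.2759
RM (Liu & Layland) bound for 2 tasks = 0.828427; compare with U = 261/946 (approx. 0.275899)
U <= bound, so schedulable by RM sufficient condition.

0.2759


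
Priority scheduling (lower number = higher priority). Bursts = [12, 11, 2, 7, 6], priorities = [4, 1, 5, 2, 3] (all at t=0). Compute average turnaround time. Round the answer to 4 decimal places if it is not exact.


Sort by priority (ascending = highest first):
Order: [(1, 11), (2, 7), (3, 6), (4, 12), (5, 2)]
Completion times:
  Priority 1, burst=11, C=11
  Priority 2, burst=7, C=18
  Priority 3, burst=6, C=24
  Priority 4, burst=12, C=36
  Priority 5, burst=2, C=38
Average turnaround = 127/5 = 25.4

25.4


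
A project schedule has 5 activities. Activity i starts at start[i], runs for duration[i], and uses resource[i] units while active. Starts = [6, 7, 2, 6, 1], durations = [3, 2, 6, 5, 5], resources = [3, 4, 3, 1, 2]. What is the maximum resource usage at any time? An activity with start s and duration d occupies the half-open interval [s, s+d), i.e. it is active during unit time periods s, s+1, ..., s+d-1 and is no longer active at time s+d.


Each activity i is active on [start_i, start_i + duration_i).
Compute total resource usage per time slot:
  t=0: active resources = [], total = 0
  t=1: active resources = [2], total = 2
  t=2: active resources = [3, 2], total = 5
  t=3: active resources = [3, 2], total = 5
  t=4: active resources = [3, 2], total = 5
  t=5: active resources = [3, 2], total = 5
  t=6: active resources = [3, 3, 1], total = 7
  t=7: active resources = [3, 4, 3, 1], total = 11
  t=8: active resources = [3, 4, 1], total = 8
  t=9: active resources = [1], total = 1
  t=10: active resources = [1], total = 1
Peak resource demand = 11

11


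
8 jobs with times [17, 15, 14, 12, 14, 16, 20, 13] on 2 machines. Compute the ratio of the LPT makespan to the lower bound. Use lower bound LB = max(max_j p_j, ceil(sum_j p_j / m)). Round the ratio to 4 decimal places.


LPT order: [20, 17, 16, 15, 14, 14, 13, 12]
Machine loads after assignment: [61, 60]
LPT makespan = 61
Lower bound = max(max_job, ceil(total/2)) = max(20, 61) = 61
Ratio = 61 / 61 = 1.0

1.0


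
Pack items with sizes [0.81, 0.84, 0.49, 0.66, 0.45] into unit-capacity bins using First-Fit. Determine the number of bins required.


Place items sequentially using First-Fit:
  Item 0.81 -> new Bin 1
  Item 0.84 -> new Bin 2
  Item 0.49 -> new Bin 3
  Item 0.66 -> new Bin 4
  Item 0.45 -> Bin 3 (now 0.94)
Total bins used = 4

4


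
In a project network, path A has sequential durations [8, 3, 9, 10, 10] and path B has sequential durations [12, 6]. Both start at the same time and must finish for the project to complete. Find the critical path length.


Path A total = 8 + 3 + 9 + 10 + 10 = 40
Path B total = 12 + 6 = 18
Critical path = longest path = max(40, 18) = 40

40


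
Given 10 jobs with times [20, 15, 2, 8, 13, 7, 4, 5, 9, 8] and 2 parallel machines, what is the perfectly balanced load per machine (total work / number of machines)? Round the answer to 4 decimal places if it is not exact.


Total processing time = 20 + 15 + 2 + 8 + 13 + 7 + 4 + 5 + 9 + 8 = 91
Number of machines = 2
Ideal balanced load = 91 / 2 = 45.5

45.5


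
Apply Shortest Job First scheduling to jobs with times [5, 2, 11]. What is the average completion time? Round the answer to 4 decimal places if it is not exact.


SJF order (ascending): [2, 5, 11]
Completion times:
  Job 1: burst=2, C=2
  Job 2: burst=5, C=7
  Job 3: burst=11, C=18
Average completion = 27/3 = 9.0

9.0


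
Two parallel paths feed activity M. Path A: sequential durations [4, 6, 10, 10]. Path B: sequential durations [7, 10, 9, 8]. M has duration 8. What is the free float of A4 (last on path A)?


ES(A4) = sum of predecessors on chain A = 20
EF(A4) = ES + duration = 20 + 10 = 30
Successor of A4 is M. ES(M) = max(sum(A), sum(B)) = max(30, 34) = 34
Free float = ES(successor) - EF(current) = 34 - 30 = 4

4


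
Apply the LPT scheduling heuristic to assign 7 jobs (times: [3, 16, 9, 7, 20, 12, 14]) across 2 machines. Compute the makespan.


Sort jobs in decreasing order (LPT): [20, 16, 14, 12, 9, 7, 3]
Assign each job to the least loaded machine:
  Machine 1: jobs [20, 12, 7, 3], load = 42
  Machine 2: jobs [16, 14, 9], load = 39
Makespan = max load = 42

42


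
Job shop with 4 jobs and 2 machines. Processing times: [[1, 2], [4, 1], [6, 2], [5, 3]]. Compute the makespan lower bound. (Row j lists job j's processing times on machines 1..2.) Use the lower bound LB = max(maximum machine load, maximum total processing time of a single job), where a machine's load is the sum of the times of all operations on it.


Machine loads:
  Machine 1: 1 + 4 + 6 + 5 = 16
  Machine 2: 2 + 1 + 2 + 3 = 8
Max machine load = 16
Job totals:
  Job 1: 3
  Job 2: 5
  Job 3: 8
  Job 4: 8
Max job total = 8
Lower bound = max(16, 8) = 16

16


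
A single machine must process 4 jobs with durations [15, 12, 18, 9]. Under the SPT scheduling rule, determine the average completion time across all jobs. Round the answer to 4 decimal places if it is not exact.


Sort jobs by processing time (SPT order): [9, 12, 15, 18]
Compute completion times sequentially:
  Job 1: processing = 9, completes at 9
  Job 2: processing = 12, completes at 21
  Job 3: processing = 15, completes at 36
  Job 4: processing = 18, completes at 54
Sum of completion times = 120
Average completion time = 120/4 = 30.0

30.0


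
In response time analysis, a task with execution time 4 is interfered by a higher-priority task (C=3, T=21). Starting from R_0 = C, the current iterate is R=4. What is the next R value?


R_next = C + ceil(R_prev / T_hp) * C_hp
ceil(4 / 21) = ceil(0.1905) = 1
Interference = 1 * 3 = 3
R_next = 4 + 3 = 7

7


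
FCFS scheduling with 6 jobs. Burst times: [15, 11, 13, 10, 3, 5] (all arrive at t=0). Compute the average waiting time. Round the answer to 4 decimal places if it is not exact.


FCFS order (as given): [15, 11, 13, 10, 3, 5]
Waiting times:
  Job 1: wait = 0
  Job 2: wait = 15
  Job 3: wait = 26
  Job 4: wait = 39
  Job 5: wait = 49
  Job 6: wait = 52
Sum of waiting times = 181
Average waiting time = 181/6 = 30.1667

30.1667


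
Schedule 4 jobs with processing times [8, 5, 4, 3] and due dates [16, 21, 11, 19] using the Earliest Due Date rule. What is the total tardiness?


Sort by due date (EDD order): [(4, 11), (8, 16), (3, 19), (5, 21)]
Compute completion times and tardiness:
  Job 1: p=4, d=11, C=4, tardiness=max(0,4-11)=0
  Job 2: p=8, d=16, C=12, tardiness=max(0,12-16)=0
  Job 3: p=3, d=19, C=15, tardiness=max(0,15-19)=0
  Job 4: p=5, d=21, C=20, tardiness=max(0,20-21)=0
Total tardiness = 0

0


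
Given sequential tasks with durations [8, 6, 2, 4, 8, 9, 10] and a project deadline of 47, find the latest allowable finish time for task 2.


LF(activity 2) = deadline - sum of successor durations
Successors: activities 3 through 7 with durations [2, 4, 8, 9, 10]
Sum of successor durations = 33
LF = 47 - 33 = 14

14


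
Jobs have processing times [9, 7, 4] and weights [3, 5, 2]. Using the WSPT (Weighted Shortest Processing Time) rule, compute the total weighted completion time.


Compute p/w ratios and sort ascending (WSPT): [(7, 5), (4, 2), (9, 3)]
Compute weighted completion times:
  Job (p=7,w=5): C=7, w*C=5*7=35
  Job (p=4,w=2): C=11, w*C=2*11=22
  Job (p=9,w=3): C=20, w*C=3*20=60
Total weighted completion time = 117

117


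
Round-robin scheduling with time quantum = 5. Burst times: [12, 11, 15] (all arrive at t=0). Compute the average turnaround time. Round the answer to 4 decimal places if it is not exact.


Time quantum = 5
Execution trace:
  J1 runs 5 units, time = 5
  J2 runs 5 units, time = 10
  J3 runs 5 units, time = 15
  J1 runs 5 units, time = 20
  J2 runs 5 units, time = 25
  J3 runs 5 units, time = 30
  J1 runs 2 units, time = 32
  J2 runs 1 units, time = 33
  J3 runs 5 units, time = 38
Finish times: [32, 33, 38]
Average turnaround = 103/3 = 34.3333

34.3333
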